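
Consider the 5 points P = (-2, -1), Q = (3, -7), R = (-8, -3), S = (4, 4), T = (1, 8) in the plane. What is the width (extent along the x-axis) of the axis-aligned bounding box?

max x = 4, min x = -8, so width = 12.

12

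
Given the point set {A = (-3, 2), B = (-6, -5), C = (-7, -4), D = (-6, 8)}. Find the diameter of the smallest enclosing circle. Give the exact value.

13

A smallest enclosing disk is always determined by at most three of the input points on its boundary.
The farthest pair is B–D with squared distance 169. The circle on this segment as diameter has centre (-6, 1.5) and r² = 169/4 = 42.25.
Check A: distance² to centre = 9.25 ≤ 42.25, so it lies inside.
All remaining points lie in this disk, and no smaller disk contains both endpoints, so this is the minimum enclosing circle.
Diameter = 2r = 2√(42.25) = 13.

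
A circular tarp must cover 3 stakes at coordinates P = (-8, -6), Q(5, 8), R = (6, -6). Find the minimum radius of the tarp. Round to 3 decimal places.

9.577

Side lengths²: PQ² = 365, PR² = 196, QR² = 197.
Since PQ² = 365 < 197 + 196 = 393, the triangle is acute, so the smallest enclosing circle is the circumcircle.
Circumcentre = (-1, 15/28), r² = 71905/784.
r = √(71905/784) ≈ 9.577.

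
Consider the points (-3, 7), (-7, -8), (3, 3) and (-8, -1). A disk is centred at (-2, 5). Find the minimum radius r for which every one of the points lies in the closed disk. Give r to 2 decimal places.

The required radius is the distance from (-2, 5) to the farthest point.
Squared distances: 5, 194, 29, 72.
Maximum is 194, attained at (-7, -8).
r = √194 ≈ 13.93.

13.93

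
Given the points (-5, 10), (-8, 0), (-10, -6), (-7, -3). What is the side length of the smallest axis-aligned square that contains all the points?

The bounding box has width 5 and height 16.
An axis-aligned square enclosing the set must have side ≥ max(width, height).
So the minimum side is max(5, 16) = 16.

16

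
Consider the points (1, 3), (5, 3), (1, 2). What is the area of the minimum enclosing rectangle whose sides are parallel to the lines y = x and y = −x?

In coordinates u = x + y, v = x − y the rectangle is axis-aligned; the map (x,y)→(u,v) scales areas by 2.
u-values: 4, 8, 3; range = 8 − 3 = 5.
v-values: -2, 2, -1; range = 2 − (-2) = 4.
Area = (5 × 4) / 2 = 10.

10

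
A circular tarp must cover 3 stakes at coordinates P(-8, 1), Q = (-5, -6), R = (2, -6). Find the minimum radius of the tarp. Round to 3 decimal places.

Side lengths²: PQ² = 58, PR² = 149, QR² = 49.
Since PR² = 149 ≥ 58 + 49 = 107, the angle opposite PR is not acute, so the smallest enclosing circle has PR as diameter.
Centre = midpoint of PR = (-3, -2.5), r² = 149/4 = 37.25.
r = √(37.25) ≈ 6.103.

6.103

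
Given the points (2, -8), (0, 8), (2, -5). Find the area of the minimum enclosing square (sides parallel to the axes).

256

The bounding box has width 2 and height 16.
An axis-aligned square enclosing the set must have side ≥ max(width, height).
So the minimum side is max(2, 16) = 16.
Area = 16² = 256.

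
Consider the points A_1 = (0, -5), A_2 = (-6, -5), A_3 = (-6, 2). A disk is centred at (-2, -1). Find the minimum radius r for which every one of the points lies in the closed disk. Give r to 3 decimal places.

The required radius is the distance from (-2, -1) to the farthest point.
Squared distances: 20, 32, 25.
Maximum is 32, attained at A_2.
r = √32 ≈ 5.657.

5.657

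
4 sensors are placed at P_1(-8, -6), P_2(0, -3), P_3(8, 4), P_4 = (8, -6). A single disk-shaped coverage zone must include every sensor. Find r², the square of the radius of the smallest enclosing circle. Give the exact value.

A smallest enclosing disk is always determined by at most three of the input points on its boundary.
The farthest pair is P_1–P_3 with squared distance 356. The circle on this segment as diameter has centre (0, -1) and r² = 356/4 = 89.
Check P_2: distance² to centre = 4 ≤ 89, so it lies inside.
All remaining points lie in this disk, and no smaller disk contains both endpoints, so this is the minimum enclosing circle.

89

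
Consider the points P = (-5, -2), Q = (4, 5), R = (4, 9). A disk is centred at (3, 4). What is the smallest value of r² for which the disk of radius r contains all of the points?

100

The required radius is the distance from (3, 4) to the farthest point.
Squared distances: 100, 2, 26.
Maximum is 100, attained at P.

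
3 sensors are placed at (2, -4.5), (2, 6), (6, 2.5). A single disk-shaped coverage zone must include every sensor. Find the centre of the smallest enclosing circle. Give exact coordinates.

(2, 0.75)

Call the three points A, B, C in the order given.
Side lengths²: AB² = 110.25, AC² = 65, BC² = 28.25.
Since AB² = 110.25 ≥ 65 + 28.25 = 93.25, the angle opposite AB is not acute, so the smallest enclosing circle has AB as diameter.
Centre = midpoint of AB = (2, 0.75), r² = 110.25/4 = 27.5625.
Centre = (2, 0.75).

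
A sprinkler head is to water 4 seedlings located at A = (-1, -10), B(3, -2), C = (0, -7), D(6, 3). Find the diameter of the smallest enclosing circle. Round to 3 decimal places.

14.765

By Welzl's lemma the MEC is supported by two points (diametrically opposite) or three points (on a circumcircle).
The farthest pair is A–D with squared distance 218. The circle on this segment as diameter has centre (2.5, -3.5) and r² = 218/4 = 54.5.
Check B: distance² to centre = 2.5 ≤ 54.5, so it lies inside.
All remaining points lie in this disk, and no smaller disk contains both endpoints, so this is the minimum enclosing circle.
Diameter = 2r = 2√(54.5) ≈ 14.765.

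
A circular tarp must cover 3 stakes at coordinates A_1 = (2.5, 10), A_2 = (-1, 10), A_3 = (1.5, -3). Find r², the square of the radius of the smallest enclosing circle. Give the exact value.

59585/1352

Side lengths²: A_1A_2² = 12.25, A_1A_3² = 170, A_2A_3² = 175.25.
Since A_2A_3² = 175.25 < 170 + 12.25 = 182.25, the triangle is acute, so the smallest enclosing circle is the circumcircle.
Circumcentre = (0.75, 187/52), r² = 59585/1352.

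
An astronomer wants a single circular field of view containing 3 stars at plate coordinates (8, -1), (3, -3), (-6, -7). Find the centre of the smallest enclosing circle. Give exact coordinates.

(1, -4)

Call the three points A, B, C in the order given.
Side lengths²: AB² = 29, AC² = 232, BC² = 97.
Since AC² = 232 ≥ 97 + 29 = 126, the angle opposite AC is not acute, so the smallest enclosing circle has AC as diameter.
Centre = midpoint of AC = (1, -4), r² = 232/4 = 58.
Centre = (1, -4).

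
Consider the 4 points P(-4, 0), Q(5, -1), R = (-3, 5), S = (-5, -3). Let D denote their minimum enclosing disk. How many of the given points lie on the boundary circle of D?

By Welzl's lemma the MEC is supported by two points (diametrically opposite) or three points (on a circumcircle).
The minimum enclosing circle is determined by three boundary points: Q, R, S.
Their circumcentre is (-8/19, 2/19) with r² = 11050/361.
The farthest remaining point P is at distance² 4628/361 ≤ 11050/361.
The points at distance exactly r from the centre are Q, R, S — 3 points.

3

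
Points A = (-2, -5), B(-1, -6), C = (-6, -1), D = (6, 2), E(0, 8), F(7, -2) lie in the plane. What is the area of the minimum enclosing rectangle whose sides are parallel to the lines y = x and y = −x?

127.5

In coordinates u = x + y, v = x − y the rectangle is axis-aligned; the map (x,y)→(u,v) scales areas by 2.
u-values: -7, -7, -7, 8, 8, 5; range = 8 − (-7) = 15.
v-values: 3, 5, -5, 4, -8, 9; range = 9 − (-8) = 17.
Area = (15 × 17) / 2 = 127.5.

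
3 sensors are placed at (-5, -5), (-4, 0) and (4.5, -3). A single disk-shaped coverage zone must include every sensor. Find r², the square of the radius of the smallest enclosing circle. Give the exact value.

9425/392

Call the three points A, B, C in the order given.
Side lengths²: AB² = 26, AC² = 94.25, BC² = 81.25.
Since AC² = 94.25 < 81.25 + 26 = 107.25, the triangle is acute, so the smallest enclosing circle is the circumcircle.
Circumcentre = (-11/28, -93/28), r² = 9425/392.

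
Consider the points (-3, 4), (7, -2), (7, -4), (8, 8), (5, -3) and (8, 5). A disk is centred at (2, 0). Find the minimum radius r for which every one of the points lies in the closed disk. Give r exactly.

10

The required radius is the distance from (2, 0) to the farthest point.
Squared distances: 41, 29, 41, 100, 18, 61.
Maximum is 100, attained at (8, 8).
r = √100 = 10.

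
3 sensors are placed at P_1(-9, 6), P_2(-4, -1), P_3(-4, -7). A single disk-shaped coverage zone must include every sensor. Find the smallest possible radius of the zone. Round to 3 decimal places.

Side lengths²: P_1P_2² = 74, P_1P_3² = 194, P_2P_3² = 36.
Since P_1P_3² = 194 ≥ 74 + 36 = 110, the angle opposite P_1P_3 is not acute, so the smallest enclosing circle has P_1P_3 as diameter.
Centre = midpoint of P_1P_3 = (-6.5, -0.5), r² = 194/4 = 48.5.
r = √(48.5) ≈ 6.964.

6.964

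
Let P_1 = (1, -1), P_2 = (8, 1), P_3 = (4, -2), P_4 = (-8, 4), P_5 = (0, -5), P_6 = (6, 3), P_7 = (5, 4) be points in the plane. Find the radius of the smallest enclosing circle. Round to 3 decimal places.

8.139

The minimum enclosing circle of a finite set is fixed by two of the points (as a diameter) or three (as a circumcircle).
The farthest pair is P_2–P_4 with squared distance 265. The circle on this segment as diameter has centre (0, 2.5) and r² = 265/4 = 66.25.
Check P_1: distance² to centre = 13.25 ≤ 66.25, so it lies inside.
All remaining points lie in this disk, and no smaller disk contains both endpoints, so this is the minimum enclosing circle.
r = √(66.25) ≈ 8.139.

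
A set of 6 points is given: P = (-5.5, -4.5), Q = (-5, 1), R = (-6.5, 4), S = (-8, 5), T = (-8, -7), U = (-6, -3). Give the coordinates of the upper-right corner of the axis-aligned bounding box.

x-range [-8, -5], y-range [-7, 5].
The upper-right corner is (-5, 5).

(-5, 5)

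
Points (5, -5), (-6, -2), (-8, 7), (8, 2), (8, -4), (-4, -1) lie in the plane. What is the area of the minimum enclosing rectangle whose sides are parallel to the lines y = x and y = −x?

In coordinates u = x + y, v = x − y the rectangle is axis-aligned; the map (x,y)→(u,v) scales areas by 2.
u-values: 0, -8, -1, 10, 4, -5; range = 10 − (-8) = 18.
v-values: 10, -4, -15, 6, 12, -3; range = 12 − (-15) = 27.
Area = (18 × 27) / 2 = 243.

243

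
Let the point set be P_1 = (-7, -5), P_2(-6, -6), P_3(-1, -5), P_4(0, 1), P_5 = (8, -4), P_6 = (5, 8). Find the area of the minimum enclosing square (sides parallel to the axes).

The bounding box has width 15 and height 14.
An axis-aligned square enclosing the set must have side ≥ max(width, height).
So the minimum side is max(15, 14) = 15.
Area = 15² = 225.

225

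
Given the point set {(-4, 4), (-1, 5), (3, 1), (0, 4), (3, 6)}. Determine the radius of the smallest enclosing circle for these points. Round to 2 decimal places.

By Welzl's lemma the MEC is supported by two points (diametrically opposite) or three points (on a circumcircle).
The minimum enclosing circle is determined by three boundary points: (-4, 4), (3, 1), (3, 6).
Their circumcentre is (-1/14, 3.5) with r² = 1537/98.
The farthest remaining point (-1, 5) is at distance² 305/98 ≤ 1537/98.
r = √(1537/98) ≈ 3.96.

3.96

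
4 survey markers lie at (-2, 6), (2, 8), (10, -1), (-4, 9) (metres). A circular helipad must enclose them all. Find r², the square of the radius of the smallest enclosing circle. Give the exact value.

The farthest pair is (10, -1)–(-4, 9) with squared distance 296. The circle on this segment as diameter has centre (3, 4) and r² = 296/4 = 74.
Check (-2, 6): distance² to centre = 29 ≤ 74, so it lies inside.
All remaining points lie in this disk, and no smaller disk contains both endpoints, so this is the minimum enclosing circle.

74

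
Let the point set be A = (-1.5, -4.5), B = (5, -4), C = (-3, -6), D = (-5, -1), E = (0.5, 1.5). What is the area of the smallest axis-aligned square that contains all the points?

100

The bounding box has width 10 and height 7.5.
An axis-aligned square enclosing the set must have side ≥ max(width, height).
So the minimum side is max(10, 7.5) = 10.
Area = 10² = 100.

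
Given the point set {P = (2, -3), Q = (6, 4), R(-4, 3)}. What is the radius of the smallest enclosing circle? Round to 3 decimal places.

Side lengths²: PQ² = 65, PR² = 72, QR² = 101.
Since QR² = 101 < 72 + 65 = 137, the triangle is acute, so the smallest enclosing circle is the circumcircle.
Circumcentre = (25/22, 47/22), r² = 6565/242.
r = √(6565/242) ≈ 5.208.

5.208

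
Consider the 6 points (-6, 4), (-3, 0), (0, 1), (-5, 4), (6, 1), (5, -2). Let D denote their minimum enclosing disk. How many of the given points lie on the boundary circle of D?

3

A smallest enclosing disk is always determined by at most three of the input points on its boundary.
The minimum enclosing circle is determined by three boundary points: (-6, 4), (6, 1), (5, -2).
Their circumcentre is (-7/26, 37/26) with r² = 13345/338.
The farthest remaining point (-5, 4) is at distance² 9809/338 ≤ 13345/338.
The points at distance exactly r from the centre are (-6, 4), (6, 1), (5, -2) — 3 points.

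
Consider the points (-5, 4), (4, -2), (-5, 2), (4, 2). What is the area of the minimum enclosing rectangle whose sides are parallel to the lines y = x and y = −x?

67.5

In coordinates u = x + y, v = x − y the rectangle is axis-aligned; the map (x,y)→(u,v) scales areas by 2.
u-values: -1, 2, -3, 6; range = 6 − (-3) = 9.
v-values: -9, 6, -7, 2; range = 6 − (-9) = 15.
Area = (9 × 15) / 2 = 67.5.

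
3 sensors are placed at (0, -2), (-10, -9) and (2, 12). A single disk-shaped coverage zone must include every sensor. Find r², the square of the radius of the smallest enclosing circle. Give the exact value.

146.25

Call the three points A, B, C in the order given.
Side lengths²: AB² = 149, AC² = 200, BC² = 585.
Since BC² = 585 ≥ 200 + 149 = 349, the angle opposite BC is not acute, so the smallest enclosing circle has BC as diameter.
Centre = midpoint of BC = (-4, 1.5), r² = 585/4 = 146.25.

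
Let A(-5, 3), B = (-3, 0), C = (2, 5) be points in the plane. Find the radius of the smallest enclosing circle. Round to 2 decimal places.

3.71

Side lengths²: AB² = 13, AC² = 53, BC² = 50.
Since AC² = 53 < 50 + 13 = 63, the triangle is acute, so the smallest enclosing circle is the circumcircle.
Circumcentre = (-1.3, 3.3), r² = 13.78.
r = √(13.78) ≈ 3.71.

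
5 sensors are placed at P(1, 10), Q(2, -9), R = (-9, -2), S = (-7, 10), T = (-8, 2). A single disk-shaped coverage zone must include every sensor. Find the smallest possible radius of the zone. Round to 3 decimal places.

A smallest enclosing disk is always determined by at most three of the input points on its boundary.
The farthest pair is Q–S with squared distance 442. The circle on this segment as diameter has centre (-2.5, 0.5) and r² = 442/4 = 110.5.
Check P: distance² to centre = 102.5 ≤ 110.5, so it lies inside.
All remaining points lie in this disk, and no smaller disk contains both endpoints, so this is the minimum enclosing circle.
r = √(110.5) ≈ 10.512.

10.512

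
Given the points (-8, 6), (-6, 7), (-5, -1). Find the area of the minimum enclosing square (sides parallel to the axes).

64

The bounding box has width 3 and height 8.
An axis-aligned square enclosing the set must have side ≥ max(width, height).
So the minimum side is max(3, 8) = 8.
Area = 8² = 64.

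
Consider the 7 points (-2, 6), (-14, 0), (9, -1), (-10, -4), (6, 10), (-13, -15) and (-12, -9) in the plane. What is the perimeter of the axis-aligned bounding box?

Width = max x − min x = 9 − (-14) = 23.
Height = max y − min y = 10 − (-15) = 25.
Perimeter = 2(23 + 25) = 96.

96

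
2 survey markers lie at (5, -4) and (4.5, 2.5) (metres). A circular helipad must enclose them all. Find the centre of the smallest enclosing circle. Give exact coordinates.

The smallest circle enclosing two points has them as diameter endpoints.
Centre = midpoint = (4.75, -0.75); r² = |(5, -4)−(4.5, 2.5)|²/4 = 42.5/4 = 10.625.
Centre = (4.75, -0.75).

(4.75, -0.75)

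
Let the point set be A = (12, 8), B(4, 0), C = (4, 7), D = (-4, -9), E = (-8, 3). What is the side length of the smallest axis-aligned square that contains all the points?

The bounding box has width 20 and height 17.
An axis-aligned square enclosing the set must have side ≥ max(width, height).
So the minimum side is max(20, 17) = 20.

20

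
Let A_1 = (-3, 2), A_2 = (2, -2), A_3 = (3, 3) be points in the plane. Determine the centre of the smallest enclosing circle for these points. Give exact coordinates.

Side lengths²: A_1A_2² = 41, A_1A_3² = 37, A_2A_3² = 26.
Since A_1A_2² = 41 < 37 + 26 = 63, the triangle is acute, so the smallest enclosing circle is the circumcircle.
Circumcentre = (15/58, 55/58), r² = 19721/1682.
Centre = (15/58, 55/58).

(15/58, 55/58)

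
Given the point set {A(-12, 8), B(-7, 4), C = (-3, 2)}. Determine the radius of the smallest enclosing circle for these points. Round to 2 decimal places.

5.41

Side lengths²: AB² = 41, AC² = 117, BC² = 20.
Since AC² = 117 ≥ 41 + 20 = 61, the angle opposite AC is not acute, so the smallest enclosing circle has AC as diameter.
Centre = midpoint of AC = (-7.5, 5), r² = 117/4 = 29.25.
r = √(29.25) ≈ 5.41.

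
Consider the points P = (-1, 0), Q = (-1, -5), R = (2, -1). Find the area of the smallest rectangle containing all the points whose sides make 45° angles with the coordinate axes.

In coordinates u = x + y, v = x − y the rectangle is axis-aligned; the map (x,y)→(u,v) scales areas by 2.
u-values: -1, -6, 1; range = 1 − (-6) = 7.
v-values: -1, 4, 3; range = 4 − (-1) = 5.
Area = (7 × 5) / 2 = 17.5.

17.5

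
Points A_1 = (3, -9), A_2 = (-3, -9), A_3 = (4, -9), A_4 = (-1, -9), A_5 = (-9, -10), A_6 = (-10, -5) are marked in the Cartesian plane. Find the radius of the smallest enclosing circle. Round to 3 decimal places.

The farthest pair is A_3–A_6 with squared distance 212. The circle on this segment as diameter has centre (-3, -7) and r² = 212/4 = 53.
Check A_1: distance² to centre = 40 ≤ 53, so it lies inside.
All remaining points lie in this disk, and no smaller disk contains both endpoints, so this is the minimum enclosing circle.
r = √53 ≈ 7.280.

7.280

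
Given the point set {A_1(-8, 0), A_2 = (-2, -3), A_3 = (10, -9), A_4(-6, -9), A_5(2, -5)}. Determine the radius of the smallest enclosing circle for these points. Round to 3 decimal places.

The farthest pair is A_1–A_3 with squared distance 405. The circle on this segment as diameter has centre (1, -4.5) and r² = 405/4 = 101.25.
Check A_2: distance² to centre = 11.25 ≤ 101.25, so it lies inside.
All remaining points lie in this disk, and no smaller disk contains both endpoints, so this is the minimum enclosing circle.
r = √(101.25) ≈ 10.062.

10.062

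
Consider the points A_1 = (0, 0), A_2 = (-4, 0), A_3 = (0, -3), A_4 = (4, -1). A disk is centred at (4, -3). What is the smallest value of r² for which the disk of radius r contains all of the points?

73

The required radius is the distance from (4, -3) to the farthest point.
Squared distances: 25, 73, 16, 4.
Maximum is 73, attained at A_2.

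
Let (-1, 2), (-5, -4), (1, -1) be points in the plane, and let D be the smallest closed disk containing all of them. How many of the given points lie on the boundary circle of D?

3

Call the three points A, B, C in the order given.
Side lengths²: AB² = 52, AC² = 13, BC² = 45.
Since AB² = 52 < 45 + 13 = 58, the triangle is acute, so the smallest enclosing circle is the circumcircle.
Circumcentre = (-2.625, -1.25), r² = 13.203125.
The points at distance exactly r from the centre are (-1, 2), (-5, -4), (1, -1) — 3 points.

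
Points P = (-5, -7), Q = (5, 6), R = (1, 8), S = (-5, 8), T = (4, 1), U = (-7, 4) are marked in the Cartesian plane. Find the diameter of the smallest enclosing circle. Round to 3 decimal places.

16.726

The minimum enclosing circle is determined by three boundary points: P, Q, S.
Their circumcentre is (-1.3, 0.5) with r² = 69.94.
The farthest remaining point R is at distance² 61.54 ≤ 69.94.
Diameter = 2r = 2√(69.94) ≈ 16.726.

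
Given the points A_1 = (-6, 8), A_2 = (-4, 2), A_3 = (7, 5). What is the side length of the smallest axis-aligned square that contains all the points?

The bounding box has width 13 and height 6.
An axis-aligned square enclosing the set must have side ≥ max(width, height).
So the minimum side is max(13, 6) = 13.

13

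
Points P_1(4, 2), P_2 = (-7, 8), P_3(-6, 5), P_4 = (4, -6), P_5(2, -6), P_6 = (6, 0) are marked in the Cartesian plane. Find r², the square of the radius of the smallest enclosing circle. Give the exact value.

The farthest pair is P_2–P_4 with squared distance 317. The circle on this segment as diameter has centre (-1.5, 1) and r² = 317/4 = 79.25.
Check P_1: distance² to centre = 31.25 ≤ 79.25, so it lies inside.
All remaining points lie in this disk, and no smaller disk contains both endpoints, so this is the minimum enclosing circle.

79.25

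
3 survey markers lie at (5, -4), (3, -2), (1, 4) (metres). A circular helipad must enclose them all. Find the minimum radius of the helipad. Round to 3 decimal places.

Call the three points A, B, C in the order given.
Side lengths²: AB² = 8, AC² = 80, BC² = 40.
Since AC² = 80 ≥ 40 + 8 = 48, the angle opposite AC is not acute, so the smallest enclosing circle has AC as diameter.
Centre = midpoint of AC = (3, 0), r² = 80/4 = 20.
r = √20 ≈ 4.472.

4.472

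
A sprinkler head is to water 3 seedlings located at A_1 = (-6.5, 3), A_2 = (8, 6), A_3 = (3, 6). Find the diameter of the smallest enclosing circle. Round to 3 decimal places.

Side lengths²: A_1A_2² = 219.25, A_1A_3² = 99.25, A_2A_3² = 25.
Since A_1A_2² = 219.25 ≥ 99.25 + 25 = 124.25, the angle opposite A_1A_2 is not acute, so the smallest enclosing circle has A_1A_2 as diameter.
Centre = midpoint of A_1A_2 = (0.75, 4.5), r² = 219.25/4 = 54.8125.
Diameter = 2r = 2√(54.8125) ≈ 14.807.

14.807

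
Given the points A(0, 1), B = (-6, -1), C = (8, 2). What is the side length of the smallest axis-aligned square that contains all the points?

14

The bounding box has width 14 and height 3.
An axis-aligned square enclosing the set must have side ≥ max(width, height).
So the minimum side is max(14, 3) = 14.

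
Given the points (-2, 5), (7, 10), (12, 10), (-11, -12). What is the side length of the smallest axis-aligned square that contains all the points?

The bounding box has width 23 and height 22.
An axis-aligned square enclosing the set must have side ≥ max(width, height).
So the minimum side is max(23, 22) = 23.

23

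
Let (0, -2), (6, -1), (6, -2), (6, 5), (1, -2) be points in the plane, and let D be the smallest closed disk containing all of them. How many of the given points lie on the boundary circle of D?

3

The farthest pair is (0, -2)–(6, 5) with squared distance 85. The circle on this segment as diameter has centre (3, 1.5) and r² = 85/4 = 21.25.
Check (6, -1): distance² to centre = 15.25 ≤ 21.25, so it lies inside.
All remaining points lie in this disk, and no smaller disk contains both endpoints, so this is the minimum enclosing circle.
The points at distance exactly r from the centre are (0, -2), (6, -2), (6, 5) — 3 points.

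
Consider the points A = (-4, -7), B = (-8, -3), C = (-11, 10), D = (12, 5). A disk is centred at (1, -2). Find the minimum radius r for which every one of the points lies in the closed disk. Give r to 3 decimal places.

16.971

The required radius is the distance from (1, -2) to the farthest point.
Squared distances: 50, 82, 288, 170.
Maximum is 288, attained at C.
r = √288 ≈ 16.971.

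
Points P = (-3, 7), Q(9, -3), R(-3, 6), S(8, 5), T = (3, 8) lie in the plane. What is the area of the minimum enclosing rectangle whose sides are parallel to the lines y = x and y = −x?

110

In coordinates u = x + y, v = x − y the rectangle is axis-aligned; the map (x,y)→(u,v) scales areas by 2.
u-values: 4, 6, 3, 13, 11; range = 13 − 3 = 10.
v-values: -10, 12, -9, 3, -5; range = 12 − (-10) = 22.
Area = (10 × 22) / 2 = 110.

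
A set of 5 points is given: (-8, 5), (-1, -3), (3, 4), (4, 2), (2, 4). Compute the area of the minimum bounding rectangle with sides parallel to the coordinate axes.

96

x ranges over [-8, 4], width 12.
y ranges over [-3, 5], height 8.
Area = 12 × 8 = 96.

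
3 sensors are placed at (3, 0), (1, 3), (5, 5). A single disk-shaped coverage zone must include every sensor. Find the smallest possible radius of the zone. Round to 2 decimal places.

2.71

Call the three points A, B, C in the order given.
Side lengths²: AB² = 13, AC² = 29, BC² = 20.
Since AC² = 29 < 20 + 13 = 33, the triangle is acute, so the smallest enclosing circle is the circumcircle.
Circumcentre = (3.6875, 2.625), r² = 7.36328125.
r = √(7.36328125) ≈ 2.71.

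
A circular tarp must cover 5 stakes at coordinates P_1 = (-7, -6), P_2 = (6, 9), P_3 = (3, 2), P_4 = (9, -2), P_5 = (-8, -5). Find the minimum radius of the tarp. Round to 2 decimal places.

9.94

By Welzl's lemma the MEC is supported by two points (diametrically opposite) or three points (on a circumcircle).
The minimum enclosing circle is determined by three boundary points: P_2, P_4, P_5.
Their circumcentre is (-5/14, 19/14) with r² = 9685/98.
The farthest remaining point P_1 is at distance² 9629/98 ≤ 9685/98.
r = √(9685/98) ≈ 9.94.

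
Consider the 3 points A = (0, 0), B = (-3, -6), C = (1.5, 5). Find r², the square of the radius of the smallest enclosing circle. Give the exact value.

35.3125

Side lengths²: AB² = 45, AC² = 27.25, BC² = 141.25.
Since BC² = 141.25 ≥ 45 + 27.25 = 72.25, the angle opposite BC is not acute, so the smallest enclosing circle has BC as diameter.
Centre = midpoint of BC = (-0.75, -0.5), r² = 141.25/4 = 35.3125.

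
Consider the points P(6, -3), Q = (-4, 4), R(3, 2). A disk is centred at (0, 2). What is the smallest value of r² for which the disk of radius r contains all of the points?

The required radius is the distance from (0, 2) to the farthest point.
Squared distances: 61, 20, 9.
Maximum is 61, attained at P.

61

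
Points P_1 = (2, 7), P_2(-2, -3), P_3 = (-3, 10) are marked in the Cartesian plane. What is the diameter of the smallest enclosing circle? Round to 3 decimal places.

13.038

Side lengths²: P_1P_2² = 116, P_1P_3² = 34, P_2P_3² = 170.
Since P_2P_3² = 170 ≥ 116 + 34 = 150, the angle opposite P_2P_3 is not acute, so the smallest enclosing circle has P_2P_3 as diameter.
Centre = midpoint of P_2P_3 = (-2.5, 3.5), r² = 170/4 = 42.5.
Diameter = 2r = 2√(42.5) ≈ 13.038.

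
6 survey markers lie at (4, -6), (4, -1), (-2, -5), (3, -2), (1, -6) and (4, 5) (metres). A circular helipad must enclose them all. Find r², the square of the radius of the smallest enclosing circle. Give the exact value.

The minimum enclosing circle is determined by three boundary points: (4, -6), (-2, -5), (4, 5).
Their circumcentre is (11/6, -0.5) with r² = 629/18.
The farthest remaining point (1, -6) is at distance² 557/18 ≤ 629/18.

629/18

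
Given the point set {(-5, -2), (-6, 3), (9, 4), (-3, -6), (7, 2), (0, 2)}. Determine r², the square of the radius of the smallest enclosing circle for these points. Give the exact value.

By Welzl's lemma the MEC is supported by two points (diametrically opposite) or three points (on a circumcircle).
The minimum enclosing circle is determined by three boundary points: (-6, 3), (9, 4), (-3, -6).
Their circumcentre is (39/23, 13/23) with r² = 34465/529.
The farthest remaining point (-5, -2) is at distance² 27197/529 ≤ 34465/529.

34465/529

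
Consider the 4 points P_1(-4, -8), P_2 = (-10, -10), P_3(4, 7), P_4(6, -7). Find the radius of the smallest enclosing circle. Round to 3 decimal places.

A smallest enclosing disk is always determined by at most three of the input points on its boundary.
The farthest pair is P_2–P_3 with squared distance 485. The circle on this segment as diameter has centre (-3, -1.5) and r² = 485/4 = 121.25.
Check P_1: distance² to centre = 43.25 ≤ 121.25, so it lies inside.
All remaining points lie in this disk, and no smaller disk contains both endpoints, so this is the minimum enclosing circle.
r = √(121.25) ≈ 11.011.

11.011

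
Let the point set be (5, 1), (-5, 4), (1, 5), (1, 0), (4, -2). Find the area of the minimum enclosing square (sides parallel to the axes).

The bounding box has width 10 and height 7.
An axis-aligned square enclosing the set must have side ≥ max(width, height).
So the minimum side is max(10, 7) = 10.
Area = 10² = 100.

100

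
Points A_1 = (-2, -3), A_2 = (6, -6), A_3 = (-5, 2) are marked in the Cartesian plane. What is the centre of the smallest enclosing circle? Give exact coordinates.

Side lengths²: A_1A_2² = 73, A_1A_3² = 34, A_2A_3² = 185.
Since A_2A_3² = 185 ≥ 73 + 34 = 107, the angle opposite A_2A_3 is not acute, so the smallest enclosing circle has A_2A_3 as diameter.
Centre = midpoint of A_2A_3 = (0.5, -2), r² = 185/4 = 46.25.
Centre = (0.5, -2).

(0.5, -2)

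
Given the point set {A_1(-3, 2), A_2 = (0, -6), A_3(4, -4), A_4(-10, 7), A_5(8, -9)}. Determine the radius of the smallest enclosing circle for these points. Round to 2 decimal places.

The minimum enclosing circle of a finite set is fixed by two of the points (as a diameter) or three (as a circumcircle).
The farthest pair is A_4–A_5 with squared distance 580. The circle on this segment as diameter has centre (-1, -1) and r² = 580/4 = 145.
Check A_1: distance² to centre = 13 ≤ 145, so it lies inside.
All remaining points lie in this disk, and no smaller disk contains both endpoints, so this is the minimum enclosing circle.
r = √145 ≈ 12.04.

12.04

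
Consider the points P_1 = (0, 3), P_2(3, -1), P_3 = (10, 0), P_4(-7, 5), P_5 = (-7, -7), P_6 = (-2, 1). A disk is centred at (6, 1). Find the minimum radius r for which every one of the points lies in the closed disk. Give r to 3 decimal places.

The required radius is the distance from (6, 1) to the farthest point.
Squared distances: 40, 13, 17, 185, 233, 64.
Maximum is 233, attained at P_5.
r = √233 ≈ 15.264.

15.264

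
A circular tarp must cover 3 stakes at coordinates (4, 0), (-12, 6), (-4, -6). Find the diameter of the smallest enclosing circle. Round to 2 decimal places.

17.11

Call the three points A, B, C in the order given.
Side lengths²: AB² = 292, AC² = 100, BC² = 208.
Since AB² = 292 < 208 + 100 = 308, the triangle is acute, so the smallest enclosing circle is the circumcircle.
Circumcentre = (-25/6, 23/9), r² = 23725/324.
Diameter = 2r = 2√(23725/324) ≈ 17.11.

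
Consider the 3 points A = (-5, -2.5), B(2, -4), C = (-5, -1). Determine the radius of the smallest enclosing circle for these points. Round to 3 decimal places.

3.808

Side lengths²: AB² = 51.25, AC² = 2.25, BC² = 58.
Since BC² = 58 ≥ 51.25 + 2.25 = 53.5, the angle opposite BC is not acute, so the smallest enclosing circle has BC as diameter.
Centre = midpoint of BC = (-1.5, -2.5), r² = 58/4 = 14.5.
r = √(14.5) ≈ 3.808.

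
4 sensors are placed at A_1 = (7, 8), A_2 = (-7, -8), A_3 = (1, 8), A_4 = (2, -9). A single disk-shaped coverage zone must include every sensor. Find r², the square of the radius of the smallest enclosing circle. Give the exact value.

A smallest enclosing disk is always determined by at most three of the input points on its boundary.
The farthest pair is A_1–A_2 with squared distance 452. The circle on this segment as diameter has centre (0, 0) and r² = 452/4 = 113.
Check A_3: distance² to centre = 65 ≤ 113, so it lies inside.
All remaining points lie in this disk, and no smaller disk contains both endpoints, so this is the minimum enclosing circle.

113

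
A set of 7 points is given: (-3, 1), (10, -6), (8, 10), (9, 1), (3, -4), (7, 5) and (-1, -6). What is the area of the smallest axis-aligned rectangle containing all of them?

x ranges over [-3, 10], width 13.
y ranges over [-6, 10], height 16.
Area = 13 × 16 = 208.

208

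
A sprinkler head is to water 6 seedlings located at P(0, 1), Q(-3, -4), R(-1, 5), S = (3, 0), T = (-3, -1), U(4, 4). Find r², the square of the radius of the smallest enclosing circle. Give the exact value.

28.25

The farthest pair is Q–U with squared distance 113. The circle on this segment as diameter has centre (0.5, 0) and r² = 113/4 = 28.25.
Check P: distance² to centre = 1.25 ≤ 28.25, so it lies inside.
All remaining points lie in this disk, and no smaller disk contains both endpoints, so this is the minimum enclosing circle.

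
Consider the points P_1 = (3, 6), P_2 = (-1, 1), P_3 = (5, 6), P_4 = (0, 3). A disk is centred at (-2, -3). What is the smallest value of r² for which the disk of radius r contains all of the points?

130

The required radius is the distance from (-2, -3) to the farthest point.
Squared distances: 106, 17, 130, 40.
Maximum is 130, attained at P_3.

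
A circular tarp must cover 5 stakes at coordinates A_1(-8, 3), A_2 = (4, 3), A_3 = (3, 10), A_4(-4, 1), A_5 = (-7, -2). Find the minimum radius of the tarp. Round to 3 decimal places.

By Welzl's lemma the MEC is supported by two points (diametrically opposite) or three points (on a circumcircle).
The farthest pair is A_3–A_5 with squared distance 244. The circle on this segment as diameter has centre (-2, 4) and r² = 244/4 = 61.
Check A_1: distance² to centre = 37 ≤ 61, so it lies inside.
All remaining points lie in this disk, and no smaller disk contains both endpoints, so this is the minimum enclosing circle.
r = √61 ≈ 7.810.

7.810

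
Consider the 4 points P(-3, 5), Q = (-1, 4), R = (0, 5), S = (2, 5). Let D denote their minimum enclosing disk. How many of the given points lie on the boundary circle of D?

2

The farthest pair is P–S with squared distance 25. The circle on this segment as diameter has centre (-0.5, 5) and r² = 25/4 = 6.25.
Check Q: distance² to centre = 1.25 ≤ 6.25, so it lies inside.
All remaining points lie in this disk, and no smaller disk contains both endpoints, so this is the minimum enclosing circle.
The points at distance exactly r from the centre are P, S — 2 points.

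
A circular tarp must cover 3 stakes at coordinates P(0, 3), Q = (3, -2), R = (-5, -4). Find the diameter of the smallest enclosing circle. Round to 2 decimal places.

Side lengths²: PQ² = 34, PR² = 74, QR² = 68.
Since PR² = 74 < 68 + 34 = 102, the triangle is acute, so the smallest enclosing circle is the circumcircle.
Circumcentre = (-33/23, -29/23), r² = 10693/529.
Diameter = 2r = 2√(10693/529) ≈ 8.99.

8.99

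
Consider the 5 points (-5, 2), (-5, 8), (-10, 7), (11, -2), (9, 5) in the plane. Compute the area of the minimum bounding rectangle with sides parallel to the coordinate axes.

210

x ranges over [-10, 11], width 21.
y ranges over [-2, 8], height 10.
Area = 21 × 10 = 210.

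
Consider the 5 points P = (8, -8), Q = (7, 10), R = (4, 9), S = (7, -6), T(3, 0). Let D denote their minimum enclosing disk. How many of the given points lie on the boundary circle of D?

The minimum enclosing circle of a finite set is fixed by two of the points (as a diameter) or three (as a circumcircle).
The farthest pair is P–Q with squared distance 325. The circle on this segment as diameter has centre (7.5, 1) and r² = 325/4 = 81.25.
Check R: distance² to centre = 76.25 ≤ 81.25, so it lies inside.
All remaining points lie in this disk, and no smaller disk contains both endpoints, so this is the minimum enclosing circle.
The points at distance exactly r from the centre are P, Q — 2 points.

2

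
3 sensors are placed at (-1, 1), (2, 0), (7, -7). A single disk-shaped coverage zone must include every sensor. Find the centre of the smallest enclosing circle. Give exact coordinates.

(3, -3)

Call the three points A, B, C in the order given.
Side lengths²: AB² = 10, AC² = 128, BC² = 74.
Since AC² = 128 ≥ 74 + 10 = 84, the angle opposite AC is not acute, so the smallest enclosing circle has AC as diameter.
Centre = midpoint of AC = (3, -3), r² = 128/4 = 32.
Centre = (3, -3).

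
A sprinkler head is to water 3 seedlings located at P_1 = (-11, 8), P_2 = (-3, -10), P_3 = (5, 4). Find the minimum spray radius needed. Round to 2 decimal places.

10.23

Side lengths²: P_1P_2² = 388, P_1P_3² = 272, P_2P_3² = 260.
Since P_1P_2² = 388 < 272 + 260 = 532, the triangle is acute, so the smallest enclosing circle is the circumcircle.
Circumcentre = (-4.46875, 0.125), r² = 104.6728515625.
r = √(104.6728515625) ≈ 10.23.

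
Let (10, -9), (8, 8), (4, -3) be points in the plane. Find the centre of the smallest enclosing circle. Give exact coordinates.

Call the three points A, B, C in the order given.
Side lengths²: AB² = 293, AC² = 72, BC² = 137.
Since AB² = 293 ≥ 137 + 72 = 209, the angle opposite AB is not acute, so the smallest enclosing circle has AB as diameter.
Centre = midpoint of AB = (9, -0.5), r² = 293/4 = 73.25.
Centre = (9, -0.5).

(9, -0.5)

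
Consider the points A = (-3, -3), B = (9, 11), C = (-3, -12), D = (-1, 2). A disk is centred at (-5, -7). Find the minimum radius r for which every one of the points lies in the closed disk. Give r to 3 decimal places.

The required radius is the distance from (-5, -7) to the farthest point.
Squared distances: 20, 520, 29, 97.
Maximum is 520, attained at B.
r = √520 ≈ 22.804.

22.804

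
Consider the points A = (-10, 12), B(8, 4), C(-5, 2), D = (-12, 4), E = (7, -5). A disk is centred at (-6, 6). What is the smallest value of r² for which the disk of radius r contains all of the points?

290

The required radius is the distance from (-6, 6) to the farthest point.
Squared distances: 52, 200, 17, 40, 290.
Maximum is 290, attained at E.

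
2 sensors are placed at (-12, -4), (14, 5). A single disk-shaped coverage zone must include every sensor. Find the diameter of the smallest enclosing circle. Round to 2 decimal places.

27.51

The smallest circle enclosing two points has them as diameter endpoints.
Centre = midpoint = (1, 0.5); r² = |(-12, -4)−(14, 5)|²/4 = 757/4 = 189.25.
Diameter = 2r = 2√(189.25) ≈ 27.51.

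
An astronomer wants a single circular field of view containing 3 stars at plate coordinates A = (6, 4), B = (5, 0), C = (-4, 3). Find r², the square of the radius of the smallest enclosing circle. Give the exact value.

Side lengths²: AB² = 17, AC² = 101, BC² = 90.
Since AC² = 101 < 90 + 17 = 107, the triangle is acute, so the smallest enclosing circle is the circumcircle.
Circumcentre = (27/26, 81/26), r² = 8585/338.

8585/338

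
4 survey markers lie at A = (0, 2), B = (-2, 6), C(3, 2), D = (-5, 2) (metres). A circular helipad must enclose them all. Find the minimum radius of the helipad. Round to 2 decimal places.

4.00

A smallest enclosing disk is always determined by at most three of the input points on its boundary.
The minimum enclosing circle is determined by three boundary points: B, C, D.
Their circumcentre is (-1, 2.125) with r² = 16.015625.
The farthest remaining point A is at distance² 1.015625 ≤ 16.015625.
r = √(16.015625) ≈ 4.00.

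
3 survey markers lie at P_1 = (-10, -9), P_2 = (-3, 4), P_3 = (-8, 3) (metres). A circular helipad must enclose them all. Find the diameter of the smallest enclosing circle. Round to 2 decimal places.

Side lengths²: P_1P_2² = 218, P_1P_3² = 148, P_2P_3² = 26.
Since P_1P_2² = 218 ≥ 148 + 26 = 174, the angle opposite P_1P_2 is not acute, so the smallest enclosing circle has P_1P_2 as diameter.
Centre = midpoint of P_1P_2 = (-6.5, -2.5), r² = 218/4 = 54.5.
Diameter = 2r = 2√(54.5) ≈ 14.76.

14.76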